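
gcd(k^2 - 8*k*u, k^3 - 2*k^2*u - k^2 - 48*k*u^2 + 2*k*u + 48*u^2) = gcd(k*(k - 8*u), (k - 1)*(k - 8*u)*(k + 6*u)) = -k + 8*u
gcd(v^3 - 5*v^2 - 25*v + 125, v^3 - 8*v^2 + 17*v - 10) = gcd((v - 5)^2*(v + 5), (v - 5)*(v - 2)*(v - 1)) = v - 5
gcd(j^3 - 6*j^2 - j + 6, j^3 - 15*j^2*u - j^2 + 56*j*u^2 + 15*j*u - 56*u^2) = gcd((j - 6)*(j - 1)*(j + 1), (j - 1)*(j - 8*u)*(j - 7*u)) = j - 1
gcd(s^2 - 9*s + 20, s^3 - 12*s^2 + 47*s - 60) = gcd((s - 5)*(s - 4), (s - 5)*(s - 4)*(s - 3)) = s^2 - 9*s + 20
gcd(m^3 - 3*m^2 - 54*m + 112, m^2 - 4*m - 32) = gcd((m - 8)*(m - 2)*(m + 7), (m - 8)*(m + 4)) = m - 8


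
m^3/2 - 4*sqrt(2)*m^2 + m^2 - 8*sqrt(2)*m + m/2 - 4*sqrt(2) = (m/2 + 1/2)*(m + 1)*(m - 8*sqrt(2))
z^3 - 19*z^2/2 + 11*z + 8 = (z - 8)*(z - 2)*(z + 1/2)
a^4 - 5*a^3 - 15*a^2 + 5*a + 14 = (a - 7)*(a - 1)*(a + 1)*(a + 2)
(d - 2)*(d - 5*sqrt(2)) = d^2 - 5*sqrt(2)*d - 2*d + 10*sqrt(2)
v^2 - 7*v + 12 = (v - 4)*(v - 3)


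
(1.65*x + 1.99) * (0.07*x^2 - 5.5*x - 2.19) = 0.1155*x^3 - 8.9357*x^2 - 14.5585*x - 4.3581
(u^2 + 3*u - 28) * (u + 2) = u^3 + 5*u^2 - 22*u - 56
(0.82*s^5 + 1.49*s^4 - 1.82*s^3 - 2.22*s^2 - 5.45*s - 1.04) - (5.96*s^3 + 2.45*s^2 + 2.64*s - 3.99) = 0.82*s^5 + 1.49*s^4 - 7.78*s^3 - 4.67*s^2 - 8.09*s + 2.95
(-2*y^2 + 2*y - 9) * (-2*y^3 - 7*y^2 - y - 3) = 4*y^5 + 10*y^4 + 6*y^3 + 67*y^2 + 3*y + 27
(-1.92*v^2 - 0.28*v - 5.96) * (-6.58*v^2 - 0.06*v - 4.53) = 12.6336*v^4 + 1.9576*v^3 + 47.9312*v^2 + 1.626*v + 26.9988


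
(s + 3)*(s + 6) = s^2 + 9*s + 18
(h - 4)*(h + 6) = h^2 + 2*h - 24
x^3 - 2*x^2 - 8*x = x*(x - 4)*(x + 2)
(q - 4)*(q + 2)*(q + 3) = q^3 + q^2 - 14*q - 24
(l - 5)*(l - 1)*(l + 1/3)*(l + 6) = l^4 + l^3/3 - 31*l^2 + 59*l/3 + 10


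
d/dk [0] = 0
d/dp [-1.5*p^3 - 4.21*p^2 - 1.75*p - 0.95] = -4.5*p^2 - 8.42*p - 1.75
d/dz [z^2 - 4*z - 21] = 2*z - 4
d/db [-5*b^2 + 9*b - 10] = 9 - 10*b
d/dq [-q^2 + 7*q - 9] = 7 - 2*q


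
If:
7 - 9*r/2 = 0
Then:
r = 14/9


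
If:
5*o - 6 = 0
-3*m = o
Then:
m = -2/5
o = 6/5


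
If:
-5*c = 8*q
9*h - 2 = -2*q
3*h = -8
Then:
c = -104/5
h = -8/3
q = 13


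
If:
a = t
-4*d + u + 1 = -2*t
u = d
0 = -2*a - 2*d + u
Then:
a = -1/8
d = 1/4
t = -1/8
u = 1/4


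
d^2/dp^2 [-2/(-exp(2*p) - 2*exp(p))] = 4*(4*(exp(p) + 1)^2 - (exp(p) + 2)*(2*exp(p) + 1))*exp(-p)/(exp(p) + 2)^3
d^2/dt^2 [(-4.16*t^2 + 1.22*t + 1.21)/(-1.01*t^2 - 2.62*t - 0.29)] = (-24.505428*t^3 - 14.71671*t^2 - 17.067384*t - 13.349406)/(1.030301*t^6 + 8.017986*t^5 + 21.686619*t^4 + 22.589116*t^3 + 6.226851*t^2 + 0.661026*t + 0.024389)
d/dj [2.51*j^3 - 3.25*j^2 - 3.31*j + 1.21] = 7.53*j^2 - 6.5*j - 3.31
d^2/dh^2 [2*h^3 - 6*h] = 12*h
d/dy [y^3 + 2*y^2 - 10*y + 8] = 3*y^2 + 4*y - 10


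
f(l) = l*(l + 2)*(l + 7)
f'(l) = l*(l + 2) + l*(l + 7) + (l + 2)*(l + 7) = 3*l^2 + 18*l + 14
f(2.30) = 91.98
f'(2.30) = 71.27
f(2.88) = 138.86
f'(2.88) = 90.72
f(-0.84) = -6.00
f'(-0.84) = 1.00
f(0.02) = 0.28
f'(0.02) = 14.36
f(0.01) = 0.14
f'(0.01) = 14.18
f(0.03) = 0.43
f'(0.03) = 14.54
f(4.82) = 388.55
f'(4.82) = 170.46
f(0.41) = 7.32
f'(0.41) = 21.88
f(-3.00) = 12.00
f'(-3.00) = -13.00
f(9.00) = 1584.00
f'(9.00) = 419.00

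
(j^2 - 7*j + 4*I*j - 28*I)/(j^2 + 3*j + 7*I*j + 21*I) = (j^2 + j*(-7 + 4*I) - 28*I)/(j^2 + j*(3 + 7*I) + 21*I)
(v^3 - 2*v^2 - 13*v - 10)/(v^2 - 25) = (v^2 + 3*v + 2)/(v + 5)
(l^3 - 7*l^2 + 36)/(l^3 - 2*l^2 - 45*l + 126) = (l + 2)/(l + 7)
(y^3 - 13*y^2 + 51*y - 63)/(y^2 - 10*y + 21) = y - 3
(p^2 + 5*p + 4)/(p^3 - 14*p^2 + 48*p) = (p^2 + 5*p + 4)/(p*(p^2 - 14*p + 48))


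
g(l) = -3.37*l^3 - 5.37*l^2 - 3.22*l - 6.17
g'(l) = -10.11*l^2 - 10.74*l - 3.22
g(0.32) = -7.86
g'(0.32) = -7.69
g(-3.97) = 132.84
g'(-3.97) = -119.92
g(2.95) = -148.92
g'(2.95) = -122.89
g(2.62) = -112.08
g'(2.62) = -100.76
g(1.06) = -19.63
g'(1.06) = -25.96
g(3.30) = -196.38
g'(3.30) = -148.76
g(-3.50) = 83.81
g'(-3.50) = -89.48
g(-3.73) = 106.01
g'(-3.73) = -103.82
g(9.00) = -2926.85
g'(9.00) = -918.79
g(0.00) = -6.17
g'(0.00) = -3.22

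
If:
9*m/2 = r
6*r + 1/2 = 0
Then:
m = -1/54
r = -1/12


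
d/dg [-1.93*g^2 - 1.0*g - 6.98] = -3.86*g - 1.0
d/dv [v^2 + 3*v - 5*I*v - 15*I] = 2*v + 3 - 5*I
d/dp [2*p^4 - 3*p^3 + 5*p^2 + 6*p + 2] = 8*p^3 - 9*p^2 + 10*p + 6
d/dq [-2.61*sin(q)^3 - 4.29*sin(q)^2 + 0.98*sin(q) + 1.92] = (-7.83*sin(q)^2 - 8.58*sin(q) + 0.98)*cos(q)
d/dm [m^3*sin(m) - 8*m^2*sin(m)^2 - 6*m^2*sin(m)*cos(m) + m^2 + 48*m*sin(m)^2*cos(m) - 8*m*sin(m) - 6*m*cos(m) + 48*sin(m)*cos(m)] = m^3*cos(m) + 3*m^2*sin(m) - 8*m^2*sin(2*m) - 6*m^2*cos(2*m) - 6*m*sin(m) - 6*m*sin(2*m) + 36*m*sin(3*m) - 8*m*cos(m) + 8*m*cos(2*m) - 6*m - 8*sin(m) + 6*cos(m) + 48*cos(2*m) - 12*cos(3*m)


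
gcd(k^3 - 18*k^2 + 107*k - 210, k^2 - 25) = k - 5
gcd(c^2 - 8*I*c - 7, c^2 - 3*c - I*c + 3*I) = c - I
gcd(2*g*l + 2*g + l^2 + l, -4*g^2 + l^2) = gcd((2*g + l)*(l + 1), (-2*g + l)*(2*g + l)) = 2*g + l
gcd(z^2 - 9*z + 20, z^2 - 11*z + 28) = z - 4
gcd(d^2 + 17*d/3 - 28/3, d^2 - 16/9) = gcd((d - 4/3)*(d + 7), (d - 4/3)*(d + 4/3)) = d - 4/3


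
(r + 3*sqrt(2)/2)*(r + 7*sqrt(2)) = r^2 + 17*sqrt(2)*r/2 + 21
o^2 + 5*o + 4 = (o + 1)*(o + 4)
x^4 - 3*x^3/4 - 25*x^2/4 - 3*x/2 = x*(x - 3)*(x + 1/4)*(x + 2)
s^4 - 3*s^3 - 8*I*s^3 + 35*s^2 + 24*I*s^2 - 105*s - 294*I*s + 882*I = (s - 3)*(s - 7*I)^2*(s + 6*I)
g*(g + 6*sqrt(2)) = g^2 + 6*sqrt(2)*g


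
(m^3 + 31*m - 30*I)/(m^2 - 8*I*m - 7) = (m^2 + I*m + 30)/(m - 7*I)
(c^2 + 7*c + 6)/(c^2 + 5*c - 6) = (c + 1)/(c - 1)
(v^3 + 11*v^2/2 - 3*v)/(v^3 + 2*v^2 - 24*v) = (v - 1/2)/(v - 4)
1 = 1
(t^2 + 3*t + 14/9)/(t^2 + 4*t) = (t^2 + 3*t + 14/9)/(t*(t + 4))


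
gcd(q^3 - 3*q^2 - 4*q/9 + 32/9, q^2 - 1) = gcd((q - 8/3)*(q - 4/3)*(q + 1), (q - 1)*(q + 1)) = q + 1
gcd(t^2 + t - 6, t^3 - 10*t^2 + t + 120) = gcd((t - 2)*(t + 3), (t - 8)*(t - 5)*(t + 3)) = t + 3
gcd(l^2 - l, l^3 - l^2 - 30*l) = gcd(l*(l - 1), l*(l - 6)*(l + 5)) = l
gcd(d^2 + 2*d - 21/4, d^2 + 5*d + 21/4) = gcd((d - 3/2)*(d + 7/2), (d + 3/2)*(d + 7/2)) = d + 7/2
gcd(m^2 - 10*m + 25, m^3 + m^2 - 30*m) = m - 5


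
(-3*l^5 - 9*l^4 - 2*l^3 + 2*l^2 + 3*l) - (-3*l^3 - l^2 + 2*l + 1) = -3*l^5 - 9*l^4 + l^3 + 3*l^2 + l - 1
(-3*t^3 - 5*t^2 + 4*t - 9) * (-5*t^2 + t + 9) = 15*t^5 + 22*t^4 - 52*t^3 + 4*t^2 + 27*t - 81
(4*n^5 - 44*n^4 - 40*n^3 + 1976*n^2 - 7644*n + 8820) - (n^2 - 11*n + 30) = 4*n^5 - 44*n^4 - 40*n^3 + 1975*n^2 - 7633*n + 8790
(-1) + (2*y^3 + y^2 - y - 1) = 2*y^3 + y^2 - y - 2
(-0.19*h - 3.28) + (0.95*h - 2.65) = 0.76*h - 5.93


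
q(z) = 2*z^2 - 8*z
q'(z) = 4*z - 8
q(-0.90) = 8.82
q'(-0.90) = -11.60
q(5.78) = 20.58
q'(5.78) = 15.12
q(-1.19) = 12.35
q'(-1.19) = -12.76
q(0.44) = -3.13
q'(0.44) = -6.24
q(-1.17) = 12.10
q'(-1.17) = -12.68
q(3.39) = -4.14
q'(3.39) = 5.56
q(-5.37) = 100.63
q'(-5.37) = -29.48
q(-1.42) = 15.39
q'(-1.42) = -13.68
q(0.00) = 0.00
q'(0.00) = -8.00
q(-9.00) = 234.00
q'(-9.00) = -44.00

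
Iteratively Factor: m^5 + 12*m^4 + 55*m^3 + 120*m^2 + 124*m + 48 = (m + 4)*(m^4 + 8*m^3 + 23*m^2 + 28*m + 12) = (m + 1)*(m + 4)*(m^3 + 7*m^2 + 16*m + 12) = (m + 1)*(m + 3)*(m + 4)*(m^2 + 4*m + 4) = (m + 1)*(m + 2)*(m + 3)*(m + 4)*(m + 2)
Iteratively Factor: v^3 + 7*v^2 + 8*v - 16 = (v + 4)*(v^2 + 3*v - 4) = (v - 1)*(v + 4)*(v + 4)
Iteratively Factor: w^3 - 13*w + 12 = (w - 3)*(w^2 + 3*w - 4) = (w - 3)*(w + 4)*(w - 1)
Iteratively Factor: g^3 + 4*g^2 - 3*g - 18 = (g - 2)*(g^2 + 6*g + 9) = (g - 2)*(g + 3)*(g + 3)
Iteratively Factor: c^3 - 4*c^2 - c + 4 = (c + 1)*(c^2 - 5*c + 4) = (c - 4)*(c + 1)*(c - 1)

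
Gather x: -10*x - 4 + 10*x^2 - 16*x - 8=10*x^2 - 26*x - 12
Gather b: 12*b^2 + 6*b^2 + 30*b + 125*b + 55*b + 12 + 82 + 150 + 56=18*b^2 + 210*b + 300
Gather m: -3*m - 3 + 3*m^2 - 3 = 3*m^2 - 3*m - 6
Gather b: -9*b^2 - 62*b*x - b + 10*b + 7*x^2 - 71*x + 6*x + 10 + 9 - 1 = -9*b^2 + b*(9 - 62*x) + 7*x^2 - 65*x + 18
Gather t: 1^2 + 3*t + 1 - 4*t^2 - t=-4*t^2 + 2*t + 2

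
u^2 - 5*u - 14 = (u - 7)*(u + 2)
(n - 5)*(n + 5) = n^2 - 25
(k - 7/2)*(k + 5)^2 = k^3 + 13*k^2/2 - 10*k - 175/2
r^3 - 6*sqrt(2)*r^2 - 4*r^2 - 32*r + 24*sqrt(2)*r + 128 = (r - 4)*(r - 8*sqrt(2))*(r + 2*sqrt(2))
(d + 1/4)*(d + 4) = d^2 + 17*d/4 + 1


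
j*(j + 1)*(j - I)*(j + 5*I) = j^4 + j^3 + 4*I*j^3 + 5*j^2 + 4*I*j^2 + 5*j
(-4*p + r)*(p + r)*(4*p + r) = -16*p^3 - 16*p^2*r + p*r^2 + r^3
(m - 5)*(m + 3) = m^2 - 2*m - 15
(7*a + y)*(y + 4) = 7*a*y + 28*a + y^2 + 4*y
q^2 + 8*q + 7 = (q + 1)*(q + 7)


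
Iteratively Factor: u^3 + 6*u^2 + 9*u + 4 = (u + 1)*(u^2 + 5*u + 4) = (u + 1)^2*(u + 4)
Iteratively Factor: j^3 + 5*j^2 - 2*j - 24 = (j + 4)*(j^2 + j - 6) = (j + 3)*(j + 4)*(j - 2)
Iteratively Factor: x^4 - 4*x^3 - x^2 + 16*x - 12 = (x - 2)*(x^3 - 2*x^2 - 5*x + 6) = (x - 2)*(x - 1)*(x^2 - x - 6) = (x - 2)*(x - 1)*(x + 2)*(x - 3)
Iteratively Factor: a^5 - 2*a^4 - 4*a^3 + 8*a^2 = (a)*(a^4 - 2*a^3 - 4*a^2 + 8*a) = a*(a - 2)*(a^3 - 4*a) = a*(a - 2)*(a + 2)*(a^2 - 2*a) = a*(a - 2)^2*(a + 2)*(a)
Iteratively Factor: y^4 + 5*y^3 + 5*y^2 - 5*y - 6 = (y + 2)*(y^3 + 3*y^2 - y - 3) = (y + 2)*(y + 3)*(y^2 - 1) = (y - 1)*(y + 2)*(y + 3)*(y + 1)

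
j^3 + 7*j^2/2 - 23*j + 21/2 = (j - 3)*(j - 1/2)*(j + 7)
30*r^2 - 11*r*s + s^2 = (-6*r + s)*(-5*r + s)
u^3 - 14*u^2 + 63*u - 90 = (u - 6)*(u - 5)*(u - 3)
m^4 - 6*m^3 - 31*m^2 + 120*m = m*(m - 8)*(m - 3)*(m + 5)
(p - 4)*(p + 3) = p^2 - p - 12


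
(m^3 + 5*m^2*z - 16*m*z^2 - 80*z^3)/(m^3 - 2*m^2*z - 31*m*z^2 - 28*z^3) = (-m^2 - m*z + 20*z^2)/(-m^2 + 6*m*z + 7*z^2)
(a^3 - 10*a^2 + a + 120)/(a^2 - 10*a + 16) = (a^2 - 2*a - 15)/(a - 2)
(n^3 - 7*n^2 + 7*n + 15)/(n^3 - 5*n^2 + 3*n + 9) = (n - 5)/(n - 3)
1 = 1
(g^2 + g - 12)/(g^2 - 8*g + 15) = (g + 4)/(g - 5)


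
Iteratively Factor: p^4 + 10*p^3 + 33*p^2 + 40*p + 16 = (p + 1)*(p^3 + 9*p^2 + 24*p + 16) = (p + 1)^2*(p^2 + 8*p + 16) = (p + 1)^2*(p + 4)*(p + 4)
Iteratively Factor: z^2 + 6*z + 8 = (z + 4)*(z + 2)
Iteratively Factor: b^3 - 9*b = (b)*(b^2 - 9) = b*(b + 3)*(b - 3)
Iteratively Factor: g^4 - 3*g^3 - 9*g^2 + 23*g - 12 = (g - 4)*(g^3 + g^2 - 5*g + 3) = (g - 4)*(g - 1)*(g^2 + 2*g - 3) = (g - 4)*(g - 1)*(g + 3)*(g - 1)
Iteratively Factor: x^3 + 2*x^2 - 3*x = (x - 1)*(x^2 + 3*x) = x*(x - 1)*(x + 3)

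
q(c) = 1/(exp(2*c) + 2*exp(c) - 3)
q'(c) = (-2*exp(2*c) - 2*exp(c))/(exp(2*c) + 2*exp(c) - 3)^2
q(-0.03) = -8.52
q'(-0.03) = -277.74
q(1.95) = 0.02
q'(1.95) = -0.03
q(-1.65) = -0.39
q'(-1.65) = -0.07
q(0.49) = 0.34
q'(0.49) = -1.00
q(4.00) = 0.00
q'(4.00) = -0.00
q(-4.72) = -0.34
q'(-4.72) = -0.00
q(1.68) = 0.03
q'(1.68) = -0.05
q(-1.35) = -0.41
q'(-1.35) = -0.11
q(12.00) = 0.00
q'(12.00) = 0.00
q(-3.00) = -0.35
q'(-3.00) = -0.01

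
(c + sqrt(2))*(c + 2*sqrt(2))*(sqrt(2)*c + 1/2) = sqrt(2)*c^3 + 13*c^2/2 + 11*sqrt(2)*c/2 + 2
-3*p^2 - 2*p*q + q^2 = (-3*p + q)*(p + q)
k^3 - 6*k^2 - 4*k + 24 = (k - 6)*(k - 2)*(k + 2)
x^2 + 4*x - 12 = (x - 2)*(x + 6)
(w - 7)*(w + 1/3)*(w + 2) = w^3 - 14*w^2/3 - 47*w/3 - 14/3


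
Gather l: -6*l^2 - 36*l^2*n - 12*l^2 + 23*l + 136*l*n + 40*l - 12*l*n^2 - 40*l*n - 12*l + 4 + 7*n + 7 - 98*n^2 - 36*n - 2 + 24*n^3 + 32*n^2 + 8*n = l^2*(-36*n - 18) + l*(-12*n^2 + 96*n + 51) + 24*n^3 - 66*n^2 - 21*n + 9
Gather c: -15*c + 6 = 6 - 15*c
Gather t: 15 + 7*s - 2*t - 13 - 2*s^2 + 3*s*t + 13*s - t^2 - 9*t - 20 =-2*s^2 + 20*s - t^2 + t*(3*s - 11) - 18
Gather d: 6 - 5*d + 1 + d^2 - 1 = d^2 - 5*d + 6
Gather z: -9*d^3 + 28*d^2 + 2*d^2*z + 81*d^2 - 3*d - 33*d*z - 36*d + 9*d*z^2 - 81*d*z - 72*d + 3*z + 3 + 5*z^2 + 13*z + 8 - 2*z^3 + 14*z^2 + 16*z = -9*d^3 + 109*d^2 - 111*d - 2*z^3 + z^2*(9*d + 19) + z*(2*d^2 - 114*d + 32) + 11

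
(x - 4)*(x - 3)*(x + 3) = x^3 - 4*x^2 - 9*x + 36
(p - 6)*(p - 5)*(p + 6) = p^3 - 5*p^2 - 36*p + 180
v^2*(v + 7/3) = v^3 + 7*v^2/3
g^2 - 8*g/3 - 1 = (g - 3)*(g + 1/3)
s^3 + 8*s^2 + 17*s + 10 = (s + 1)*(s + 2)*(s + 5)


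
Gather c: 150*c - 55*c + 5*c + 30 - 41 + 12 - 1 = 100*c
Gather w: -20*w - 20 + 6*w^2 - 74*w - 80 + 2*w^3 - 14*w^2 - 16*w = 2*w^3 - 8*w^2 - 110*w - 100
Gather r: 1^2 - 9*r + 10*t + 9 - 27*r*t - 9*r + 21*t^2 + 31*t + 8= r*(-27*t - 18) + 21*t^2 + 41*t + 18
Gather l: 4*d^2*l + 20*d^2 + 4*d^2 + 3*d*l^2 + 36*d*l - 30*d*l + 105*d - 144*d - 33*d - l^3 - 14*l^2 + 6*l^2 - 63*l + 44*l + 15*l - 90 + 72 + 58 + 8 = 24*d^2 - 72*d - l^3 + l^2*(3*d - 8) + l*(4*d^2 + 6*d - 4) + 48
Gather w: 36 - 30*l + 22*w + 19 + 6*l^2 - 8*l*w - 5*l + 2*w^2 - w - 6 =6*l^2 - 35*l + 2*w^2 + w*(21 - 8*l) + 49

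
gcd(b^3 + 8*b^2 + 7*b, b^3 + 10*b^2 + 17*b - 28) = b + 7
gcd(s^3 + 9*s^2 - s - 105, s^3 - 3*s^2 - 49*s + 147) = s^2 + 4*s - 21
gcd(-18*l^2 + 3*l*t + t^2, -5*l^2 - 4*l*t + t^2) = 1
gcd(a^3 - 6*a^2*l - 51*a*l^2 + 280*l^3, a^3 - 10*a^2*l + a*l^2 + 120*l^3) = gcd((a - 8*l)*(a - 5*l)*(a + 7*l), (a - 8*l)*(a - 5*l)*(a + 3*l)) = a^2 - 13*a*l + 40*l^2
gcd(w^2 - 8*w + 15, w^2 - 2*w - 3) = w - 3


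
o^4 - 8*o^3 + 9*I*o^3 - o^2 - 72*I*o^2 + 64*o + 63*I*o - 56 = (o - 7)*(o - 1)*(o + I)*(o + 8*I)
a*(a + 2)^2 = a^3 + 4*a^2 + 4*a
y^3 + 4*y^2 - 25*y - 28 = (y - 4)*(y + 1)*(y + 7)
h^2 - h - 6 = (h - 3)*(h + 2)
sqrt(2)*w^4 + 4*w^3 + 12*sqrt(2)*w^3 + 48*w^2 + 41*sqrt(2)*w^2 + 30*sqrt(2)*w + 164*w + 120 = (w + 5)*(w + 6)*(w + 2*sqrt(2))*(sqrt(2)*w + sqrt(2))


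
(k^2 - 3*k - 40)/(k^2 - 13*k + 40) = (k + 5)/(k - 5)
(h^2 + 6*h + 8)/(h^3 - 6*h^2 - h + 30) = (h + 4)/(h^2 - 8*h + 15)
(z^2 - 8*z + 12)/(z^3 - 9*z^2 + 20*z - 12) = 1/(z - 1)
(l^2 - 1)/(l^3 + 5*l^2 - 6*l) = (l + 1)/(l*(l + 6))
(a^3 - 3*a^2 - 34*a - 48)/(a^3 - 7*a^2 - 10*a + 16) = (a + 3)/(a - 1)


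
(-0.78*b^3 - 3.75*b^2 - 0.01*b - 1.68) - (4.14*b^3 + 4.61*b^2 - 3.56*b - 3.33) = -4.92*b^3 - 8.36*b^2 + 3.55*b + 1.65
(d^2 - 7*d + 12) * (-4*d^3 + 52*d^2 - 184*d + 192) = -4*d^5 + 80*d^4 - 596*d^3 + 2104*d^2 - 3552*d + 2304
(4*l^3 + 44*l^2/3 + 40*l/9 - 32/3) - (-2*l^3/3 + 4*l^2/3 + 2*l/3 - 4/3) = 14*l^3/3 + 40*l^2/3 + 34*l/9 - 28/3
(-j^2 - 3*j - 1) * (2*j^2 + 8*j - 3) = -2*j^4 - 14*j^3 - 23*j^2 + j + 3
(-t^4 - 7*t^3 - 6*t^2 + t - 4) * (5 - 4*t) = 4*t^5 + 23*t^4 - 11*t^3 - 34*t^2 + 21*t - 20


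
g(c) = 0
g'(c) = 0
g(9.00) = 0.00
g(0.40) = 0.00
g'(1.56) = 0.00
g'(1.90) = 0.00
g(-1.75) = 0.00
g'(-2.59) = 0.00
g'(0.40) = 0.00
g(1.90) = 0.00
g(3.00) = 0.00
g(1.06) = 0.00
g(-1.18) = 0.00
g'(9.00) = 0.00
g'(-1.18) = 0.00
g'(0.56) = 0.00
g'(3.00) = 0.00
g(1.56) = 0.00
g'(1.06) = 0.00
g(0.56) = 0.00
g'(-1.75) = 0.00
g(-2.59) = 0.00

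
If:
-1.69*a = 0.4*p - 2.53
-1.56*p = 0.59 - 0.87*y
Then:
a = 1.58655742679411 - 0.131998179335457*y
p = 0.557692307692308*y - 0.378205128205128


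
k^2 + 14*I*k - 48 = (k + 6*I)*(k + 8*I)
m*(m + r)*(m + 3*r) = m^3 + 4*m^2*r + 3*m*r^2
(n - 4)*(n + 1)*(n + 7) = n^3 + 4*n^2 - 25*n - 28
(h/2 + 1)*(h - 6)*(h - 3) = h^3/2 - 7*h^2/2 + 18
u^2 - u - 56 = (u - 8)*(u + 7)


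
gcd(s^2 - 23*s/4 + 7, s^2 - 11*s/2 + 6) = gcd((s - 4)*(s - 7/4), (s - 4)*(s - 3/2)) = s - 4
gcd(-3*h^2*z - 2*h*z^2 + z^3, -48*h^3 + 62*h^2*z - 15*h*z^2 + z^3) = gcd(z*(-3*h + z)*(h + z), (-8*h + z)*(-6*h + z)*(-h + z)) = 1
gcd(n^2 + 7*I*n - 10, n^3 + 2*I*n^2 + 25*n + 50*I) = n^2 + 7*I*n - 10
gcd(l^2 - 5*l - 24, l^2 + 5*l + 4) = 1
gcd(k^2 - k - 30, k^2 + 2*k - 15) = k + 5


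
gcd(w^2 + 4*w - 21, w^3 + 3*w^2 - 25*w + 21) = w^2 + 4*w - 21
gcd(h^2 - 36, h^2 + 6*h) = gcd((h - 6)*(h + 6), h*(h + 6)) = h + 6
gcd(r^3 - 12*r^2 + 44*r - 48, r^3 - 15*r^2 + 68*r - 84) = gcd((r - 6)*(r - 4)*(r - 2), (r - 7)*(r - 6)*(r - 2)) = r^2 - 8*r + 12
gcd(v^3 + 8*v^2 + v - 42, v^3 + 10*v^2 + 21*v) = v^2 + 10*v + 21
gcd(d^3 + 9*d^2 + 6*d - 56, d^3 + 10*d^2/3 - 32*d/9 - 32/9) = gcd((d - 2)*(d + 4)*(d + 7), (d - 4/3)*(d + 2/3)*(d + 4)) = d + 4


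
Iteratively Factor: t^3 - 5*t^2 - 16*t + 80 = (t - 4)*(t^2 - t - 20) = (t - 5)*(t - 4)*(t + 4)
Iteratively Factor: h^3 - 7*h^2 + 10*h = (h)*(h^2 - 7*h + 10) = h*(h - 5)*(h - 2)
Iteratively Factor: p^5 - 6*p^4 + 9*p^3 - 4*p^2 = (p - 1)*(p^4 - 5*p^3 + 4*p^2) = p*(p - 1)*(p^3 - 5*p^2 + 4*p) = p*(p - 1)^2*(p^2 - 4*p) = p*(p - 4)*(p - 1)^2*(p)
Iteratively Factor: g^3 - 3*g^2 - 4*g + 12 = (g + 2)*(g^2 - 5*g + 6) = (g - 3)*(g + 2)*(g - 2)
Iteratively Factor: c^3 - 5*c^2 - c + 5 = (c + 1)*(c^2 - 6*c + 5) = (c - 1)*(c + 1)*(c - 5)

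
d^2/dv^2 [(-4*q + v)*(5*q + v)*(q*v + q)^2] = q^2*(-40*q^2 + 6*q*v + 4*q + 12*v^2 + 12*v + 2)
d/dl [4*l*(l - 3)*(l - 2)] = 12*l^2 - 40*l + 24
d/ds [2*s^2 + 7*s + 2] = 4*s + 7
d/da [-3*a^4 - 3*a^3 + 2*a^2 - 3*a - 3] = -12*a^3 - 9*a^2 + 4*a - 3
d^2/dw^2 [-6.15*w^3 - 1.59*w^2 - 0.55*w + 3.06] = -36.9*w - 3.18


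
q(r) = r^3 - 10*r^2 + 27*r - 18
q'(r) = 3*r^2 - 20*r + 27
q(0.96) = -0.41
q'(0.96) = 10.56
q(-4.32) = -401.89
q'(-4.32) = 169.39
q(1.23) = 1.94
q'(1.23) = 6.94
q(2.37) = 3.13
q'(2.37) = -3.55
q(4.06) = -6.29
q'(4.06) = -4.75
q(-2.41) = -155.15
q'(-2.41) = 92.62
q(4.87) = -8.18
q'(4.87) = 0.75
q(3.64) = -3.99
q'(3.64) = -6.05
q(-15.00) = -6048.00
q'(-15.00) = 1002.00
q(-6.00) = -756.00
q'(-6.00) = 255.00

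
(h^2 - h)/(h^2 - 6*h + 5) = h/(h - 5)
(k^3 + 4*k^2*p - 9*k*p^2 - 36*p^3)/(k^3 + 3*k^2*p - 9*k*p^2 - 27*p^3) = (k + 4*p)/(k + 3*p)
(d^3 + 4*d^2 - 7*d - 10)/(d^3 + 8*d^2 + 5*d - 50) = (d + 1)/(d + 5)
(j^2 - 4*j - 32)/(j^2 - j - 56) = (j + 4)/(j + 7)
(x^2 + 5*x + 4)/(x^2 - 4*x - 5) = (x + 4)/(x - 5)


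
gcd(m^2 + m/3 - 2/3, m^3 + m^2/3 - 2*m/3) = m^2 + m/3 - 2/3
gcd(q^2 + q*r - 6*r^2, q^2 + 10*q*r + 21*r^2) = q + 3*r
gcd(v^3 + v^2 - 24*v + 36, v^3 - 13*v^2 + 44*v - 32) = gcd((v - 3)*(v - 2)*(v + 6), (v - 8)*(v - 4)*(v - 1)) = 1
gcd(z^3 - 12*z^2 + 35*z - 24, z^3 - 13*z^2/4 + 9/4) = z^2 - 4*z + 3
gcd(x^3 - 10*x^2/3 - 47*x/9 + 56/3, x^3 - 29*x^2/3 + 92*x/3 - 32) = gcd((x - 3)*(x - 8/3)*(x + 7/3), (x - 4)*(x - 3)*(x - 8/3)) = x^2 - 17*x/3 + 8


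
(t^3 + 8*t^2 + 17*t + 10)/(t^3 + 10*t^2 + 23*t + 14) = (t + 5)/(t + 7)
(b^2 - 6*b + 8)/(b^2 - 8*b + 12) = (b - 4)/(b - 6)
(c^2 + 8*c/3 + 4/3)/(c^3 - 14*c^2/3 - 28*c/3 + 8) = (3*c + 2)/(3*c^2 - 20*c + 12)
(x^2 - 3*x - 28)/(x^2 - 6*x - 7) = (x + 4)/(x + 1)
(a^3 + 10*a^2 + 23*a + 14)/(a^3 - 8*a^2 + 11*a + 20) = (a^2 + 9*a + 14)/(a^2 - 9*a + 20)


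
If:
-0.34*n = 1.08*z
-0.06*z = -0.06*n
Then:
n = 0.00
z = 0.00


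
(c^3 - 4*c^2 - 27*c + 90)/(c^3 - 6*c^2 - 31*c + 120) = (c - 6)/(c - 8)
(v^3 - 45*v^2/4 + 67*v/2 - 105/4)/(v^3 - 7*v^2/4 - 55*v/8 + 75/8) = 2*(v - 7)/(2*v + 5)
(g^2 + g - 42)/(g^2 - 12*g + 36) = (g + 7)/(g - 6)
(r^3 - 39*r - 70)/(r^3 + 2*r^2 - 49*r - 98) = (r + 5)/(r + 7)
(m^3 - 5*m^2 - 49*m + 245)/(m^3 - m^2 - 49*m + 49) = (m - 5)/(m - 1)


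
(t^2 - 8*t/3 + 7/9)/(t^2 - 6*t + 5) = (9*t^2 - 24*t + 7)/(9*(t^2 - 6*t + 5))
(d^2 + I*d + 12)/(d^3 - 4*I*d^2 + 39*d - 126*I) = (d + 4*I)/(d^2 - I*d + 42)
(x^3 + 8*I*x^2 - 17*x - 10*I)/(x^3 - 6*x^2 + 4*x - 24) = (x^2 + 6*I*x - 5)/(x^2 - 2*x*(3 + I) + 12*I)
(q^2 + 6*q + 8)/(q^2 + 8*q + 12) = (q + 4)/(q + 6)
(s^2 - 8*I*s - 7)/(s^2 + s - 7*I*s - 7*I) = (s - I)/(s + 1)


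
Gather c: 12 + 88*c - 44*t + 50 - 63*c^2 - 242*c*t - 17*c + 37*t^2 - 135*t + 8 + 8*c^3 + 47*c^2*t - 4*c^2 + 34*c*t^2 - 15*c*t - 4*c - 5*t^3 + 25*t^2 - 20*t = 8*c^3 + c^2*(47*t - 67) + c*(34*t^2 - 257*t + 67) - 5*t^3 + 62*t^2 - 199*t + 70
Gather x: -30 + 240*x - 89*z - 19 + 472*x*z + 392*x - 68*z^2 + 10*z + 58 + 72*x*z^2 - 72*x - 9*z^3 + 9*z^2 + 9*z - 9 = x*(72*z^2 + 472*z + 560) - 9*z^3 - 59*z^2 - 70*z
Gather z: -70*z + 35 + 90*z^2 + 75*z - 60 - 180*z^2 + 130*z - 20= -90*z^2 + 135*z - 45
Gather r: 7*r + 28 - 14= 7*r + 14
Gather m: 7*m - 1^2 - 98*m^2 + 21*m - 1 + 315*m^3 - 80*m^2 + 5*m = 315*m^3 - 178*m^2 + 33*m - 2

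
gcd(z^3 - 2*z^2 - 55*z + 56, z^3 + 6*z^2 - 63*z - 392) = z^2 - z - 56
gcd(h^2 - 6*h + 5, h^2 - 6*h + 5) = h^2 - 6*h + 5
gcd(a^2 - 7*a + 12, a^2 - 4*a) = a - 4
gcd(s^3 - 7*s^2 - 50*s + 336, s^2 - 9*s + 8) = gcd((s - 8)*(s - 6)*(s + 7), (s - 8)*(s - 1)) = s - 8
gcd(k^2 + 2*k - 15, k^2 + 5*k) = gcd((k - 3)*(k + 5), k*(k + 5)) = k + 5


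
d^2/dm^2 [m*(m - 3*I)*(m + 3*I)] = 6*m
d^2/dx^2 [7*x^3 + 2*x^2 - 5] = 42*x + 4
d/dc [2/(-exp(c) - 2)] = 2*exp(c)/(exp(c) + 2)^2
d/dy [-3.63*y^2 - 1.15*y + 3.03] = -7.26*y - 1.15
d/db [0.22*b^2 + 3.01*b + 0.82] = 0.44*b + 3.01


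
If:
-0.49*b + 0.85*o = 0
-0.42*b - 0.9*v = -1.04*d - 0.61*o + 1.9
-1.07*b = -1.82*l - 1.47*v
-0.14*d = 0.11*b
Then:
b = -1.01637975212102*v - 2.14569058781104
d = 0.798584090952227*v + 1.68589974756581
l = -1.40523424987334*v - 1.2614774334933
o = -0.585913033575645*v - 1.23692751532636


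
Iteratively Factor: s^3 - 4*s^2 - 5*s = (s + 1)*(s^2 - 5*s) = (s - 5)*(s + 1)*(s)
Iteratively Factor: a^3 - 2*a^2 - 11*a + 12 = (a + 3)*(a^2 - 5*a + 4) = (a - 4)*(a + 3)*(a - 1)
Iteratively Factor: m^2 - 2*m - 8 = (m - 4)*(m + 2)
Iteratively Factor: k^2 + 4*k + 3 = (k + 3)*(k + 1)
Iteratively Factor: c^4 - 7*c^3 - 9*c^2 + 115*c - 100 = (c - 5)*(c^3 - 2*c^2 - 19*c + 20) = (c - 5)*(c + 4)*(c^2 - 6*c + 5) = (c - 5)^2*(c + 4)*(c - 1)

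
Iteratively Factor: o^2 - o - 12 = (o + 3)*(o - 4)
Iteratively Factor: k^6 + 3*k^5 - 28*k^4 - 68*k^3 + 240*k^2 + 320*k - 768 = (k - 2)*(k^5 + 5*k^4 - 18*k^3 - 104*k^2 + 32*k + 384) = (k - 2)^2*(k^4 + 7*k^3 - 4*k^2 - 112*k - 192) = (k - 2)^2*(k + 3)*(k^3 + 4*k^2 - 16*k - 64) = (k - 4)*(k - 2)^2*(k + 3)*(k^2 + 8*k + 16) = (k - 4)*(k - 2)^2*(k + 3)*(k + 4)*(k + 4)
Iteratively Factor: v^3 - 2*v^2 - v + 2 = (v - 2)*(v^2 - 1) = (v - 2)*(v - 1)*(v + 1)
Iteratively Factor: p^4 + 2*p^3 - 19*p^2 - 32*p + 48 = (p + 3)*(p^3 - p^2 - 16*p + 16) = (p + 3)*(p + 4)*(p^2 - 5*p + 4) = (p - 4)*(p + 3)*(p + 4)*(p - 1)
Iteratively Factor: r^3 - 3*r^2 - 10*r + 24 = (r + 3)*(r^2 - 6*r + 8) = (r - 4)*(r + 3)*(r - 2)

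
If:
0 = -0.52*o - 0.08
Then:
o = -0.15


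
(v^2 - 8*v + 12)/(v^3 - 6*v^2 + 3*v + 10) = (v - 6)/(v^2 - 4*v - 5)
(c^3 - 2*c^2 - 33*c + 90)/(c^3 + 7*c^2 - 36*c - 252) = (c^2 - 8*c + 15)/(c^2 + c - 42)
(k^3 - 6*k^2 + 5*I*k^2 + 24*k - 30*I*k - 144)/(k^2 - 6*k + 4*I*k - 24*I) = (k^2 + 5*I*k + 24)/(k + 4*I)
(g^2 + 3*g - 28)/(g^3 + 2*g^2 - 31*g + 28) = 1/(g - 1)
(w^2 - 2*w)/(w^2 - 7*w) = (w - 2)/(w - 7)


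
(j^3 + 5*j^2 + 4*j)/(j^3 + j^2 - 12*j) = (j + 1)/(j - 3)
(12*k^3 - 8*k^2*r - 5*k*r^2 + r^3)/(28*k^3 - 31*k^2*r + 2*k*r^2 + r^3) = (-12*k^2 - 4*k*r + r^2)/(-28*k^2 + 3*k*r + r^2)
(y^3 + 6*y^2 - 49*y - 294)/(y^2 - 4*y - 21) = (y^2 + 13*y + 42)/(y + 3)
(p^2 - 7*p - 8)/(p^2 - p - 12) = (-p^2 + 7*p + 8)/(-p^2 + p + 12)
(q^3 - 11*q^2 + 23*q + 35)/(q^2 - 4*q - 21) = (q^2 - 4*q - 5)/(q + 3)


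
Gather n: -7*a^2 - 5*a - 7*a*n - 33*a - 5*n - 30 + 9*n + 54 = -7*a^2 - 38*a + n*(4 - 7*a) + 24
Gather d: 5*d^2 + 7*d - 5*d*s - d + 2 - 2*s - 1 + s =5*d^2 + d*(6 - 5*s) - s + 1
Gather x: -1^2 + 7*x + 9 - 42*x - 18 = -35*x - 10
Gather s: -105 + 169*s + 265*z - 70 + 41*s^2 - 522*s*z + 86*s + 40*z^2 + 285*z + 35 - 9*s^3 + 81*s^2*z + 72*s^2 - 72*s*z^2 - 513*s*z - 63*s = -9*s^3 + s^2*(81*z + 113) + s*(-72*z^2 - 1035*z + 192) + 40*z^2 + 550*z - 140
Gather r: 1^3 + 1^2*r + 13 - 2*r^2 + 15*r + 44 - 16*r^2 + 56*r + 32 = -18*r^2 + 72*r + 90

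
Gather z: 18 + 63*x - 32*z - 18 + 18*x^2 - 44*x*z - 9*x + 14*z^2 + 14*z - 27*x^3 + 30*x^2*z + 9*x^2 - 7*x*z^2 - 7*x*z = -27*x^3 + 27*x^2 + 54*x + z^2*(14 - 7*x) + z*(30*x^2 - 51*x - 18)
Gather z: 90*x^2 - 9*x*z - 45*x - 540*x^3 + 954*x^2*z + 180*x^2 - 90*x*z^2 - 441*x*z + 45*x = -540*x^3 + 270*x^2 - 90*x*z^2 + z*(954*x^2 - 450*x)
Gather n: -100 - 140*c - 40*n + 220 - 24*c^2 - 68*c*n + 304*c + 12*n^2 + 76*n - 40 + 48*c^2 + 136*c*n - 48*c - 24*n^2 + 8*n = 24*c^2 + 116*c - 12*n^2 + n*(68*c + 44) + 80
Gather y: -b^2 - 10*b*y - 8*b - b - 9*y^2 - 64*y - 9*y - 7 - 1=-b^2 - 9*b - 9*y^2 + y*(-10*b - 73) - 8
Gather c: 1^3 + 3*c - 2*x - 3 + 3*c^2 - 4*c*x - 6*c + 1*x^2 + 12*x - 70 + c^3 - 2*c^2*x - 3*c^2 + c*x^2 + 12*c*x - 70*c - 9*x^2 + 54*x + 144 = c^3 - 2*c^2*x + c*(x^2 + 8*x - 73) - 8*x^2 + 64*x + 72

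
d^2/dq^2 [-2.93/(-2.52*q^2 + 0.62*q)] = (111.640032*q^2 - 27.466992*q + 2.252584)/(q^3*(16.003008*q^3 - 11.811744*q^2 + 2.906064*q - 0.238328))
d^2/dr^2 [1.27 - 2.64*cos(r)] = 2.64*cos(r)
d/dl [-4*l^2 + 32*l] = 32 - 8*l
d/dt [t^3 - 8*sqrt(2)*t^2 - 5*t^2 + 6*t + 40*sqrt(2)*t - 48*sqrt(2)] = 3*t^2 - 16*sqrt(2)*t - 10*t + 6 + 40*sqrt(2)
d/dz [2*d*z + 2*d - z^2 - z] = 2*d - 2*z - 1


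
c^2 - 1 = (c - 1)*(c + 1)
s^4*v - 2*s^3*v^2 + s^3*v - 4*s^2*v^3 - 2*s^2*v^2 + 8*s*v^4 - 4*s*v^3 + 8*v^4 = (s - 2*v)^2*(s + 2*v)*(s*v + v)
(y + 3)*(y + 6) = y^2 + 9*y + 18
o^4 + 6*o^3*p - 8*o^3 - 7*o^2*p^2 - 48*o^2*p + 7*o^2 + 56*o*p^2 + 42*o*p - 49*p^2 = (o - 7)*(o - 1)*(o - p)*(o + 7*p)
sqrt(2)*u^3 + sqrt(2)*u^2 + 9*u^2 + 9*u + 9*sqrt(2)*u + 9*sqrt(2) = (u + 3*sqrt(2)/2)*(u + 3*sqrt(2))*(sqrt(2)*u + sqrt(2))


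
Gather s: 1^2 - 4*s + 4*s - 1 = 0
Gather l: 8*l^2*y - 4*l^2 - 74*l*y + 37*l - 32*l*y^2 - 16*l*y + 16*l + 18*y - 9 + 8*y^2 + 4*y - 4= l^2*(8*y - 4) + l*(-32*y^2 - 90*y + 53) + 8*y^2 + 22*y - 13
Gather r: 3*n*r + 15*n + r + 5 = 15*n + r*(3*n + 1) + 5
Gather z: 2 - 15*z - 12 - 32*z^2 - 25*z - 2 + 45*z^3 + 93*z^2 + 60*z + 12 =45*z^3 + 61*z^2 + 20*z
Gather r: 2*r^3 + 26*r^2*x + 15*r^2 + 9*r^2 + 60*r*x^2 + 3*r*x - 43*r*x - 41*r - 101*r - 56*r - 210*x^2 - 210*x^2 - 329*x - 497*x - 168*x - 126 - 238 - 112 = 2*r^3 + r^2*(26*x + 24) + r*(60*x^2 - 40*x - 198) - 420*x^2 - 994*x - 476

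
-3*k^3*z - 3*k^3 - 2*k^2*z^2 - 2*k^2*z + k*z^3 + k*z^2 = (-3*k + z)*(k + z)*(k*z + k)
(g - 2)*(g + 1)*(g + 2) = g^3 + g^2 - 4*g - 4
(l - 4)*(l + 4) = l^2 - 16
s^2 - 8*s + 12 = (s - 6)*(s - 2)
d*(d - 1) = d^2 - d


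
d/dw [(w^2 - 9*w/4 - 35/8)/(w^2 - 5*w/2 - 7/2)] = -1/(4*w^2 + 8*w + 4)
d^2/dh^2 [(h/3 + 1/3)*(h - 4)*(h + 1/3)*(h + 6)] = 4*h^2 + 20*h/3 - 14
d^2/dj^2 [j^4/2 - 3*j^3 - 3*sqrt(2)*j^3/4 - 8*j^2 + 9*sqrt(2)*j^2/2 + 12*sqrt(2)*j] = 6*j^2 - 18*j - 9*sqrt(2)*j/2 - 16 + 9*sqrt(2)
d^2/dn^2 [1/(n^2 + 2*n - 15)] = 2*(-n^2 - 2*n + 4*(n + 1)^2 + 15)/(n^2 + 2*n - 15)^3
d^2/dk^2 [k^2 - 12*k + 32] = 2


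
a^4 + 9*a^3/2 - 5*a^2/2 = a^2*(a - 1/2)*(a + 5)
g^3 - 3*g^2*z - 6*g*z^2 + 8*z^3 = (g - 4*z)*(g - z)*(g + 2*z)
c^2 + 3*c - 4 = (c - 1)*(c + 4)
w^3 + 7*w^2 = w^2*(w + 7)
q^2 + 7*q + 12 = (q + 3)*(q + 4)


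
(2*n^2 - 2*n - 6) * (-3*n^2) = -6*n^4 + 6*n^3 + 18*n^2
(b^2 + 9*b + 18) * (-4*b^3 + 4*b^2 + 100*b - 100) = -4*b^5 - 32*b^4 + 64*b^3 + 872*b^2 + 900*b - 1800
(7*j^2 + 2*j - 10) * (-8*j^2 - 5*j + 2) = -56*j^4 - 51*j^3 + 84*j^2 + 54*j - 20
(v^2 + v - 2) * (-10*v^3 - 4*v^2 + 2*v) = -10*v^5 - 14*v^4 + 18*v^3 + 10*v^2 - 4*v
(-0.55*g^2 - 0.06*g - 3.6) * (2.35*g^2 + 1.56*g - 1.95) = -1.2925*g^4 - 0.999*g^3 - 7.4811*g^2 - 5.499*g + 7.02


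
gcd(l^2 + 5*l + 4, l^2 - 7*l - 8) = l + 1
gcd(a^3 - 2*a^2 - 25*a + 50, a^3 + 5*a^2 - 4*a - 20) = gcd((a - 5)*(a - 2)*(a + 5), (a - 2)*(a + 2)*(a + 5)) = a^2 + 3*a - 10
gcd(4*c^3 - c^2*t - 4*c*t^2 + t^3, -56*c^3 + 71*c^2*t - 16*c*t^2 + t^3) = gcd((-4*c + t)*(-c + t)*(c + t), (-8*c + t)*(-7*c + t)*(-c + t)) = -c + t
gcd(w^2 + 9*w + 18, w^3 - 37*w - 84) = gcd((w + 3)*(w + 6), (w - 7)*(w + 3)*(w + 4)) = w + 3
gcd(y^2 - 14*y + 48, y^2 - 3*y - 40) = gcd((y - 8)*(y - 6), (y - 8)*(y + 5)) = y - 8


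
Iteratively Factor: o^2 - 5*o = (o - 5)*(o)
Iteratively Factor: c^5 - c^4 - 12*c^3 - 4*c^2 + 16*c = (c - 4)*(c^4 + 3*c^3 - 4*c) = (c - 4)*(c + 2)*(c^3 + c^2 - 2*c) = c*(c - 4)*(c + 2)*(c^2 + c - 2) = c*(c - 4)*(c + 2)^2*(c - 1)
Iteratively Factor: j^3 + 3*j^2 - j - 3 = (j + 3)*(j^2 - 1) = (j - 1)*(j + 3)*(j + 1)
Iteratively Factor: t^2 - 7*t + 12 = (t - 4)*(t - 3)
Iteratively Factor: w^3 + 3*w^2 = (w)*(w^2 + 3*w) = w^2*(w + 3)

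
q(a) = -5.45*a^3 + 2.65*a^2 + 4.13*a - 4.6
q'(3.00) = -127.12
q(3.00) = -115.51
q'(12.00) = -2286.67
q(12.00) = -8991.04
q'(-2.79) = -137.93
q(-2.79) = 122.87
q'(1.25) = -14.79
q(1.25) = -5.94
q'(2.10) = -56.84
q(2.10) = -34.71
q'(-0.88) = -13.20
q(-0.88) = -2.47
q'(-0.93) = -14.94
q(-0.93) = -1.77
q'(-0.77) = -9.64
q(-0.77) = -3.72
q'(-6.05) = -626.39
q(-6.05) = 1274.29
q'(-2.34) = -97.80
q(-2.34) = 70.08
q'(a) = -16.35*a^2 + 5.3*a + 4.13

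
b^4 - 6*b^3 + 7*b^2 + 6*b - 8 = (b - 4)*(b - 2)*(b - 1)*(b + 1)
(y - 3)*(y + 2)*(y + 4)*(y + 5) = y^4 + 8*y^3 + 5*y^2 - 74*y - 120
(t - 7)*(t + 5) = t^2 - 2*t - 35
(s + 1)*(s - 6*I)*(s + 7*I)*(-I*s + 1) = -I*s^4 + 2*s^3 - I*s^3 + 2*s^2 - 41*I*s^2 + 42*s - 41*I*s + 42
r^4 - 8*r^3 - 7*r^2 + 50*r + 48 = (r - 8)*(r - 3)*(r + 1)*(r + 2)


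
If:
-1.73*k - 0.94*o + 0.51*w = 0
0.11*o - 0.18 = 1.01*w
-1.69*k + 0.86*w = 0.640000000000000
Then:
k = -0.43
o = 0.74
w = -0.10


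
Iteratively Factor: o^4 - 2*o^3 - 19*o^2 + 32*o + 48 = (o + 4)*(o^3 - 6*o^2 + 5*o + 12) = (o - 3)*(o + 4)*(o^2 - 3*o - 4) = (o - 4)*(o - 3)*(o + 4)*(o + 1)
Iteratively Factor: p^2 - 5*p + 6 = (p - 2)*(p - 3)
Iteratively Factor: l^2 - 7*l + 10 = (l - 5)*(l - 2)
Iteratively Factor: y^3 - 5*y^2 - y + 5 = (y - 5)*(y^2 - 1) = (y - 5)*(y - 1)*(y + 1)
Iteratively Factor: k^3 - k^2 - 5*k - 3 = (k - 3)*(k^2 + 2*k + 1) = (k - 3)*(k + 1)*(k + 1)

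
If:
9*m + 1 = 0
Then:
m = -1/9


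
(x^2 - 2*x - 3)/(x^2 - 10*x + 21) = (x + 1)/(x - 7)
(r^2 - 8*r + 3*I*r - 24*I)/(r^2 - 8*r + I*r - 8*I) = (r + 3*I)/(r + I)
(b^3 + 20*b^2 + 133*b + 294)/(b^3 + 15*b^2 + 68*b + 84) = (b + 7)/(b + 2)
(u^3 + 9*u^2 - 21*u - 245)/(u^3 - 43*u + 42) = (u^2 + 2*u - 35)/(u^2 - 7*u + 6)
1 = 1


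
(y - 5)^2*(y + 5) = y^3 - 5*y^2 - 25*y + 125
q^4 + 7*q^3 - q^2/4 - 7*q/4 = q*(q - 1/2)*(q + 1/2)*(q + 7)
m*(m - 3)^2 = m^3 - 6*m^2 + 9*m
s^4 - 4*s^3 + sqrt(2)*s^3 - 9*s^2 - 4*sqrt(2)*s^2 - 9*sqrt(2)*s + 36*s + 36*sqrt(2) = (s - 4)*(s - 3)*(s + 3)*(s + sqrt(2))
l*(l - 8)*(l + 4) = l^3 - 4*l^2 - 32*l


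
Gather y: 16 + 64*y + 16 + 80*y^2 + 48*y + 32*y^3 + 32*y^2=32*y^3 + 112*y^2 + 112*y + 32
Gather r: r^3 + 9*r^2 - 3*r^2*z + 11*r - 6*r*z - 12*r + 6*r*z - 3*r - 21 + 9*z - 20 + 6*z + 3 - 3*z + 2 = r^3 + r^2*(9 - 3*z) - 4*r + 12*z - 36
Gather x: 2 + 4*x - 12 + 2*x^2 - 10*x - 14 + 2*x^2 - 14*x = 4*x^2 - 20*x - 24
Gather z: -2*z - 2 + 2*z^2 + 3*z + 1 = 2*z^2 + z - 1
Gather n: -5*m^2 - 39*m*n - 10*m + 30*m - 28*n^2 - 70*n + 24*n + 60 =-5*m^2 + 20*m - 28*n^2 + n*(-39*m - 46) + 60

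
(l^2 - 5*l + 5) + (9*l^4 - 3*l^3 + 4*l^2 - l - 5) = 9*l^4 - 3*l^3 + 5*l^2 - 6*l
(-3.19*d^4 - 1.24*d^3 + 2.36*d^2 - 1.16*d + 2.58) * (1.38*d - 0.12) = -4.4022*d^5 - 1.3284*d^4 + 3.4056*d^3 - 1.884*d^2 + 3.6996*d - 0.3096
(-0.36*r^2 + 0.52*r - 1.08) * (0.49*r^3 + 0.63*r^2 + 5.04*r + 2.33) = -0.1764*r^5 + 0.028*r^4 - 2.016*r^3 + 1.1016*r^2 - 4.2316*r - 2.5164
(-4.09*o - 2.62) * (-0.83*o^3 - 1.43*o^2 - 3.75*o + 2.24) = 3.3947*o^4 + 8.0233*o^3 + 19.0841*o^2 + 0.663400000000001*o - 5.8688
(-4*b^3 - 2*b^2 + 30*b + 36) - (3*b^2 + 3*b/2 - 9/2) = -4*b^3 - 5*b^2 + 57*b/2 + 81/2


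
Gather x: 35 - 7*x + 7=42 - 7*x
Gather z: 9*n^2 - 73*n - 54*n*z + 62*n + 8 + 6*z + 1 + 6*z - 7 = 9*n^2 - 11*n + z*(12 - 54*n) + 2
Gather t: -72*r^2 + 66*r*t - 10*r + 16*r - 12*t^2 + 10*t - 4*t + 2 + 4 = -72*r^2 + 6*r - 12*t^2 + t*(66*r + 6) + 6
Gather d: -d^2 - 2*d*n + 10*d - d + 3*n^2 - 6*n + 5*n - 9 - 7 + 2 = -d^2 + d*(9 - 2*n) + 3*n^2 - n - 14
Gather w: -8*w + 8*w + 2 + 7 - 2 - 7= 0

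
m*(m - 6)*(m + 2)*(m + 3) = m^4 - m^3 - 24*m^2 - 36*m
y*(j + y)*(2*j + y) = 2*j^2*y + 3*j*y^2 + y^3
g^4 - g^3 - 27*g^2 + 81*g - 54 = (g - 3)^2*(g - 1)*(g + 6)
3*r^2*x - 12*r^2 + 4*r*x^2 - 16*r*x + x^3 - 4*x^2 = (r + x)*(3*r + x)*(x - 4)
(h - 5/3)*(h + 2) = h^2 + h/3 - 10/3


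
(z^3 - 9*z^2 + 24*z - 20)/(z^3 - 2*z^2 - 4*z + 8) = (z - 5)/(z + 2)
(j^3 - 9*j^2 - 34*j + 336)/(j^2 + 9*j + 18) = (j^2 - 15*j + 56)/(j + 3)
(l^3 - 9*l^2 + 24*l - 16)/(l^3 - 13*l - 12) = (l^2 - 5*l + 4)/(l^2 + 4*l + 3)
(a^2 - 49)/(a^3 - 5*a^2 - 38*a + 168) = (a + 7)/(a^2 + 2*a - 24)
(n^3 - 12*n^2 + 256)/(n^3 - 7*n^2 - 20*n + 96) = (n - 8)/(n - 3)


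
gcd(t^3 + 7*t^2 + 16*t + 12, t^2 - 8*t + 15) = 1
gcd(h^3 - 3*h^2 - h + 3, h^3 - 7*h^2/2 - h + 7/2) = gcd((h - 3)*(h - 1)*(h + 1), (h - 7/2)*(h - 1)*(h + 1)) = h^2 - 1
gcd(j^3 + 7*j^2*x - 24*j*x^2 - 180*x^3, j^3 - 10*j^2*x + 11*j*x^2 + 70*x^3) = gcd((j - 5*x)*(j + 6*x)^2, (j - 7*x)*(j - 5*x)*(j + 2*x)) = -j + 5*x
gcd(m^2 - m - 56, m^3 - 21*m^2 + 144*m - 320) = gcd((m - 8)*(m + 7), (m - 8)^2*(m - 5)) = m - 8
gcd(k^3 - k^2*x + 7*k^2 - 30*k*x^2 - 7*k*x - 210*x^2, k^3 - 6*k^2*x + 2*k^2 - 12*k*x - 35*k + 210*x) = -k^2 + 6*k*x - 7*k + 42*x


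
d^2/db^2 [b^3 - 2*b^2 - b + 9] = 6*b - 4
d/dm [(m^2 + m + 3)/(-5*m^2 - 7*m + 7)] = 2*(-m^2 + 22*m + 14)/(25*m^4 + 70*m^3 - 21*m^2 - 98*m + 49)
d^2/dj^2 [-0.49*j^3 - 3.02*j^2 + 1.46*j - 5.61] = -2.94*j - 6.04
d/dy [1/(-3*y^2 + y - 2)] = (6*y - 1)/(3*y^2 - y + 2)^2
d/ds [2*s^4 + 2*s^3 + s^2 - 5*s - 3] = 8*s^3 + 6*s^2 + 2*s - 5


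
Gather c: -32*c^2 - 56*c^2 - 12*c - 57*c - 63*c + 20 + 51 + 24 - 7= -88*c^2 - 132*c + 88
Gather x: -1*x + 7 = 7 - x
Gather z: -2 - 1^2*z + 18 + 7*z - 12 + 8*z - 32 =14*z - 28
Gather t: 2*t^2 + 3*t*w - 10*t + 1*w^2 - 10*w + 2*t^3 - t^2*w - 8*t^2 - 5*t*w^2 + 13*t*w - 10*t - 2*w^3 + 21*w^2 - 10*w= 2*t^3 + t^2*(-w - 6) + t*(-5*w^2 + 16*w - 20) - 2*w^3 + 22*w^2 - 20*w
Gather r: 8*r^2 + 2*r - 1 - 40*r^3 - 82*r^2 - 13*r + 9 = -40*r^3 - 74*r^2 - 11*r + 8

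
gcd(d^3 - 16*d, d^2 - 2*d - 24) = d + 4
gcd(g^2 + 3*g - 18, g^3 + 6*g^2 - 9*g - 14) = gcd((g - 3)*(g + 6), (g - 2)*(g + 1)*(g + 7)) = 1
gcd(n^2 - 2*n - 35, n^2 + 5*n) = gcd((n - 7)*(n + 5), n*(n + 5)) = n + 5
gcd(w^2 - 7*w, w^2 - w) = w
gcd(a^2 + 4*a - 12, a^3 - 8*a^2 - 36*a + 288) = a + 6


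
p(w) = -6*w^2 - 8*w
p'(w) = -12*w - 8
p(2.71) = -65.74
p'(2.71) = -40.52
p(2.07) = -42.27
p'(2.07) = -32.84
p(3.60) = -106.56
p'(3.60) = -51.20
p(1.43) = -23.71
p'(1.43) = -25.16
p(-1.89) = -6.31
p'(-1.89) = 14.68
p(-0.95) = 2.18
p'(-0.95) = 3.40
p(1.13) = -16.70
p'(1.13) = -21.56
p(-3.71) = -52.90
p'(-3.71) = 36.52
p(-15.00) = -1230.00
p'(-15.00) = 172.00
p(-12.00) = -768.00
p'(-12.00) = 136.00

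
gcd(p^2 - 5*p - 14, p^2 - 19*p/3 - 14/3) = p - 7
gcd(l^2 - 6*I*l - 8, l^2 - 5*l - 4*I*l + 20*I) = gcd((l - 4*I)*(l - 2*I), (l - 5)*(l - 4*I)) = l - 4*I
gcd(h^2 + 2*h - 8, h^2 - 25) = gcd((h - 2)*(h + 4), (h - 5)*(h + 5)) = 1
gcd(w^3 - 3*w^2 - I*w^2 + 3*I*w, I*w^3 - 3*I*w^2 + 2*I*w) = w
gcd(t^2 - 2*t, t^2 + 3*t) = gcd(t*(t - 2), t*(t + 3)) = t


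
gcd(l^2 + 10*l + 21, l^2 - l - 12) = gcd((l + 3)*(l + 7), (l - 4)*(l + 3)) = l + 3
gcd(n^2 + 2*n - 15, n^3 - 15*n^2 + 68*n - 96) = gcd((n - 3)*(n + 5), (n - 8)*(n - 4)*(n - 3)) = n - 3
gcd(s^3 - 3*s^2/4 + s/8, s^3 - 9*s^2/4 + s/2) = s^2 - s/4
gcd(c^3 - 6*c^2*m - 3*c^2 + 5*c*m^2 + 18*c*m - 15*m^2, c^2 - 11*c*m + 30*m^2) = c - 5*m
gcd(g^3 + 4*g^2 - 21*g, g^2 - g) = g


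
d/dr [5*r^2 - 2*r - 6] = 10*r - 2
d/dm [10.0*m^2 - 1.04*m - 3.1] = 20.0*m - 1.04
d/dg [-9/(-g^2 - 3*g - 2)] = 9*(-2*g - 3)/(g^2 + 3*g + 2)^2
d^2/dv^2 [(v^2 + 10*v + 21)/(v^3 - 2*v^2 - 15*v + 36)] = 2*(v^4 + 36*v^3 + 318*v^2 + 1156*v + 1437)/(v^7 - 42*v^5 + 28*v^4 + 609*v^3 - 756*v^2 - 3024*v + 5184)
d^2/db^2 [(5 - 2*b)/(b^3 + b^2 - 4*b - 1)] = 2*(-(2*b - 5)*(3*b^2 + 2*b - 4)^2 + (6*b^2 + 4*b + (2*b - 5)*(3*b + 1) - 8)*(b^3 + b^2 - 4*b - 1))/(b^3 + b^2 - 4*b - 1)^3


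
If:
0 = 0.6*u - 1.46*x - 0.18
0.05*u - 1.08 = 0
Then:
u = 21.60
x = 8.75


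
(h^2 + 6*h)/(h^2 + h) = (h + 6)/(h + 1)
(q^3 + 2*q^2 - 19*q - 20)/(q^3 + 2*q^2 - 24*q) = (q^2 + 6*q + 5)/(q*(q + 6))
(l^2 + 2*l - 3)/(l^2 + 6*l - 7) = (l + 3)/(l + 7)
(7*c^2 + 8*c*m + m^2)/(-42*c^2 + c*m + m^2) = (-c - m)/(6*c - m)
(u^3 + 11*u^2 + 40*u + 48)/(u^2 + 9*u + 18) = (u^2 + 8*u + 16)/(u + 6)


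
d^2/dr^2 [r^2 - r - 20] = 2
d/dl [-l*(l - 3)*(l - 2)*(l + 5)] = -4*l^3 + 38*l - 30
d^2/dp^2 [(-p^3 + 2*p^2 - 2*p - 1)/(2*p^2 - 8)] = (-6*p^3 + 21*p^2 - 72*p + 28)/(p^6 - 12*p^4 + 48*p^2 - 64)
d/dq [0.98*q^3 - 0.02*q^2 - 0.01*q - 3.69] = 2.94*q^2 - 0.04*q - 0.01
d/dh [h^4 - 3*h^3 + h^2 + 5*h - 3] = 4*h^3 - 9*h^2 + 2*h + 5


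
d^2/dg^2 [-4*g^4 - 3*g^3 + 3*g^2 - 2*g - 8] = -48*g^2 - 18*g + 6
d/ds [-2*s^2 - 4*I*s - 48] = -4*s - 4*I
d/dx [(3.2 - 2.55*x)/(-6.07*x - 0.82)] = (130.59605*x + 17.6423)/(6.07*x + 0.82)^3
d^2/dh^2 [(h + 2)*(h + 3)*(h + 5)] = 6*h + 20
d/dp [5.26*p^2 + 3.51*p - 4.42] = 10.52*p + 3.51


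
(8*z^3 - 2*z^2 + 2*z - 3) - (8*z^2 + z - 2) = 8*z^3 - 10*z^2 + z - 1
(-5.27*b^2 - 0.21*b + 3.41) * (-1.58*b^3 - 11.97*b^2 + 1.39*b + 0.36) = 8.3266*b^5 + 63.4137*b^4 - 10.1994*b^3 - 43.0068*b^2 + 4.6643*b + 1.2276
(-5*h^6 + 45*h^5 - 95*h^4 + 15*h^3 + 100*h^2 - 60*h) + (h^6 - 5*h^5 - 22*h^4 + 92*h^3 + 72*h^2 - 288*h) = -4*h^6 + 40*h^5 - 117*h^4 + 107*h^3 + 172*h^2 - 348*h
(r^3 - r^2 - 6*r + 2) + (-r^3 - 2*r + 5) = -r^2 - 8*r + 7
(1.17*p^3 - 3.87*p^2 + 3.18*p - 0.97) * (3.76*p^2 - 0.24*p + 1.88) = 4.3992*p^5 - 14.832*p^4 + 15.0852*p^3 - 11.686*p^2 + 6.2112*p - 1.8236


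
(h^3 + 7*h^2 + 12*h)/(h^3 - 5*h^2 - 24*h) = (h + 4)/(h - 8)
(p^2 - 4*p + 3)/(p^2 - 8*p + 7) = (p - 3)/(p - 7)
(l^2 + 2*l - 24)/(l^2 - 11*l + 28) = (l + 6)/(l - 7)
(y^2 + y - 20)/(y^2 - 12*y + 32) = (y + 5)/(y - 8)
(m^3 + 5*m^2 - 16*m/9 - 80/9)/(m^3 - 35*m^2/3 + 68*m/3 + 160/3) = (3*m^2 + 11*m - 20)/(3*(m^2 - 13*m + 40))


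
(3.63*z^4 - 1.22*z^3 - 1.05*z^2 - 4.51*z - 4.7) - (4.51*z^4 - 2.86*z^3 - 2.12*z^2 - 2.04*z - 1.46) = -0.88*z^4 + 1.64*z^3 + 1.07*z^2 - 2.47*z - 3.24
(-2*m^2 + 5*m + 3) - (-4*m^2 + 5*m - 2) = 2*m^2 + 5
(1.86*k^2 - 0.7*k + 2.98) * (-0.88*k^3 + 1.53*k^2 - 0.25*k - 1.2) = -1.6368*k^5 + 3.4618*k^4 - 4.1584*k^3 + 2.5024*k^2 + 0.095*k - 3.576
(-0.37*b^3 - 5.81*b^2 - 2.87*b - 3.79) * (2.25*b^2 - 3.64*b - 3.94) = -0.8325*b^5 - 11.7257*b^4 + 16.1487*b^3 + 24.8107*b^2 + 25.1034*b + 14.9326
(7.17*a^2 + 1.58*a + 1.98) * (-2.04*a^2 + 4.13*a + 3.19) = -14.6268*a^4 + 26.3889*a^3 + 25.3585*a^2 + 13.2176*a + 6.3162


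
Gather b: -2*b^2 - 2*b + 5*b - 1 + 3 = -2*b^2 + 3*b + 2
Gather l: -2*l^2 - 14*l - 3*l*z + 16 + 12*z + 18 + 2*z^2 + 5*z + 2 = -2*l^2 + l*(-3*z - 14) + 2*z^2 + 17*z + 36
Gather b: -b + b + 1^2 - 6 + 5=0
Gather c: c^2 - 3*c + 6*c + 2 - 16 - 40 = c^2 + 3*c - 54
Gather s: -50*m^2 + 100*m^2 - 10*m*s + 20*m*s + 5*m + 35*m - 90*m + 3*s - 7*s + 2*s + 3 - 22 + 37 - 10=50*m^2 - 50*m + s*(10*m - 2) + 8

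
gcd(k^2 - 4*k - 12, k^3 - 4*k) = k + 2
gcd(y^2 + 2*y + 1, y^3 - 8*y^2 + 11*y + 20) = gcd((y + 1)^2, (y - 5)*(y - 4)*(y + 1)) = y + 1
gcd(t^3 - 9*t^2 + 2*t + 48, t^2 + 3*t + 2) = t + 2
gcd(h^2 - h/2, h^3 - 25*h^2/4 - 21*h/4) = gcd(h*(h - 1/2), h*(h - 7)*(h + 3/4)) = h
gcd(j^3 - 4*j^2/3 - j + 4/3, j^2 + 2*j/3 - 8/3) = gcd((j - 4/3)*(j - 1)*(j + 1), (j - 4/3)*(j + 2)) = j - 4/3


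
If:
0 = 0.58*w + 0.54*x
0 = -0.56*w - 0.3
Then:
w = -0.54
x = 0.58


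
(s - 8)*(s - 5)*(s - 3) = s^3 - 16*s^2 + 79*s - 120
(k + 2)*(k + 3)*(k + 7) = k^3 + 12*k^2 + 41*k + 42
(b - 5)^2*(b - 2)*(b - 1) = b^4 - 13*b^3 + 57*b^2 - 95*b + 50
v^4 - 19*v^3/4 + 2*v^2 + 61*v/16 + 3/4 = (v - 4)*(v - 3/2)*(v + 1/4)*(v + 1/2)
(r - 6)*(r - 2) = r^2 - 8*r + 12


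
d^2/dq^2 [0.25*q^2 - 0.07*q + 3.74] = 0.500000000000000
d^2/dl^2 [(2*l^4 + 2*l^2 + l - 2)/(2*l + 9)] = 8*(6*l^4 + 72*l^3 + 243*l^2 + 34)/(8*l^3 + 108*l^2 + 486*l + 729)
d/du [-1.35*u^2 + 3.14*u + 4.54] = 3.14 - 2.7*u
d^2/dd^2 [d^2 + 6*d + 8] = 2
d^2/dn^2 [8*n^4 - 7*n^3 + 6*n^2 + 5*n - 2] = 96*n^2 - 42*n + 12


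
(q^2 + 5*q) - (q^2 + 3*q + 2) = 2*q - 2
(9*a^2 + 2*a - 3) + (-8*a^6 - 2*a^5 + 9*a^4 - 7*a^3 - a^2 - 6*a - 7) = -8*a^6 - 2*a^5 + 9*a^4 - 7*a^3 + 8*a^2 - 4*a - 10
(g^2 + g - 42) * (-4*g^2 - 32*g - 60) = -4*g^4 - 36*g^3 + 76*g^2 + 1284*g + 2520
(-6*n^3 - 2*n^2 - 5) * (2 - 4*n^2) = 24*n^5 + 8*n^4 - 12*n^3 + 16*n^2 - 10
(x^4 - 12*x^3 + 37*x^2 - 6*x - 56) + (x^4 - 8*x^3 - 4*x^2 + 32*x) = 2*x^4 - 20*x^3 + 33*x^2 + 26*x - 56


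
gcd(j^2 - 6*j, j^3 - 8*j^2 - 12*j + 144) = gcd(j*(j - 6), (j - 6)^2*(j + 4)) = j - 6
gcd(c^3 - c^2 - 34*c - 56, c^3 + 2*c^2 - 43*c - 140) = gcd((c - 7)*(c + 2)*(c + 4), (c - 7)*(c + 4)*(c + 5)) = c^2 - 3*c - 28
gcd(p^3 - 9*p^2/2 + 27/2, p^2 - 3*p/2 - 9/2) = p^2 - 3*p/2 - 9/2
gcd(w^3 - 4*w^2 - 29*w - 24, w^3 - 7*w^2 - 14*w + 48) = w^2 - 5*w - 24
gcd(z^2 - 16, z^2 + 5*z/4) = 1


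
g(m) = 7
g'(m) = 0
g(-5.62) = 7.00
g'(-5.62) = 0.00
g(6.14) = 7.00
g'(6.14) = 0.00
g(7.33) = 7.00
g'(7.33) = 0.00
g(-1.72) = 7.00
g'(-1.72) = 0.00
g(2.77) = 7.00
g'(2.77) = 0.00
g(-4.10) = 7.00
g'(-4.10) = 0.00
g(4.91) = 7.00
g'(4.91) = 0.00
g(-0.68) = 7.00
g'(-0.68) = 0.00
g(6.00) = 7.00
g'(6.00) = 0.00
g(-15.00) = 7.00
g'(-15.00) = 0.00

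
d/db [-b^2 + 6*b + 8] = 6 - 2*b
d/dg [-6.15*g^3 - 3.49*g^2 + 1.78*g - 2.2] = -18.45*g^2 - 6.98*g + 1.78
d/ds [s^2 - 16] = 2*s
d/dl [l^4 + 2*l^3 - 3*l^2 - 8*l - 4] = 4*l^3 + 6*l^2 - 6*l - 8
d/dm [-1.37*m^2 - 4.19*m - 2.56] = -2.74*m - 4.19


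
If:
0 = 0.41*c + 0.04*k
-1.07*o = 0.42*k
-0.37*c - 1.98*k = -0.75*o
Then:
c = 0.00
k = 0.00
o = 0.00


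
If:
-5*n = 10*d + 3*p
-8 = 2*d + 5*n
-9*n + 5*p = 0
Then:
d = 208/73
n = -200/73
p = -360/73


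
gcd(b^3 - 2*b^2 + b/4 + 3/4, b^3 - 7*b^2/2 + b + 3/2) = b^2 - b/2 - 1/2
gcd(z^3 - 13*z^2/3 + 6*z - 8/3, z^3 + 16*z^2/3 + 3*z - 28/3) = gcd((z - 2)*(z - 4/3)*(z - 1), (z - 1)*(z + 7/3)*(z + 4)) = z - 1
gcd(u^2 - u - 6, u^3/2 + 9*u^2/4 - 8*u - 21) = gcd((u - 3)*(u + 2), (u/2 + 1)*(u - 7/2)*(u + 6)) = u + 2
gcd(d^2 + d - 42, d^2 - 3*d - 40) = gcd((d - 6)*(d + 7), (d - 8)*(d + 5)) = 1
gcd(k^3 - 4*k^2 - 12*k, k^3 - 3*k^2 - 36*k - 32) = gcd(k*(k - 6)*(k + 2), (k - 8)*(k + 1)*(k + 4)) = 1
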